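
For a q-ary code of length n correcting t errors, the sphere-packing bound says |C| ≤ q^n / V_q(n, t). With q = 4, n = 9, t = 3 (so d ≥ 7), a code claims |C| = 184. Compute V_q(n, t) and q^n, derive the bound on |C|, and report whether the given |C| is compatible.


V_q(n, t) = 2620, q^n = 262144, Hamming bound = 100, |C| = 184 > bound (violated).

Step 1: Compute V_q(n, t) = Σ_{j=0}^3 C(n, j) (q−1)^j.
  j = 0: C(9,0)·(3)^0 = 1·1 = 1.
  j = 1: C(9,1)·(3)^1 = 9·3 = 27.
  j = 2: C(9,2)·(3)^2 = 36·9 = 324.
  j = 3: C(9,3)·(3)^3 = 84·27 = 2268.
  V_q(n, t) = 1 + 27 + 324 + 2268 = 2620.
Step 2: q^n = 4^9 = 262144.
Step 3: Hamming bound ⌊q^n / V_q(n,t)⌋ = ⌊262144/2620⌋ = 100.
Step 4: Compare |C| = 184 to 100: violated.
The claimed |C| lies above the Hamming bound, so no 4-ary code of length 9 with d ≥ 7 can have 184 codewords.


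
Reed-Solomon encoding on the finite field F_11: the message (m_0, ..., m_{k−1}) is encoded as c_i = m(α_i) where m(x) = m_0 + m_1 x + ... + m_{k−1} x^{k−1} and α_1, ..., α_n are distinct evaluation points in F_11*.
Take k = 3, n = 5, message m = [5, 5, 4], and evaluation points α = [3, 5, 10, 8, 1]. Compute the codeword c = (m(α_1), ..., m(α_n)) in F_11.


c = [1, 9, 4, 4, 3]

Message polynomial: m(x) = 5 + 5·x + 4·x^2 (mod 11).
For each evaluation point α_i, compute m(α_i) mod 11:
  α_1 = 3: Horner steps 4 → 6 → 1, so m(3) = 1.
  α_2 = 5: Horner steps 4 → 3 → 9, so m(5) = 9.
  α_3 = 10: Horner steps 4 → 1 → 4, so m(10) = 4.
  α_4 = 8: Horner steps 4 → 4 → 4, so m(8) = 4.
  α_5 = 1: Horner steps 4 → 9 → 3, so m(1) = 3.
Codeword c = [1, 9, 4, 4, 3] ∈ F_11^5.


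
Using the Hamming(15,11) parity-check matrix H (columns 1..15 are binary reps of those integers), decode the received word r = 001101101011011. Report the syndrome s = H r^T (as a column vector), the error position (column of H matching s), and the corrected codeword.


s = (1, 0, 0, 1)^T, error position = 9, corrected codeword c = 001101100011011

Compute s = H r^T mod 2 one row at a time:
  s_1 = 0 + 1 + 0 + 1 + 1 + 0 + 1 + 1 = 5 ≡ 1 (mod 2).
  s_2 = 1 + 0 + 1 + 1 + 1 + 0 + 1 + 1 = 6 ≡ 0 (mod 2).
  s_3 = 0 + 1 + 1 + 1 + 0 + 1 + 1 + 1 = 6 ≡ 0 (mod 2).
  s_4 = 0 + 1 + 0 + 1 + 1 + 1 + 0 + 1 = 5 ≡ 1 (mod 2).
s = (1, 0, 0, 1)^T — this equals column 9 of H (binary 1001), so error is at position 9.
Correct: flip bit 9 of r = 001101101011011 to get c = 001101100011011.


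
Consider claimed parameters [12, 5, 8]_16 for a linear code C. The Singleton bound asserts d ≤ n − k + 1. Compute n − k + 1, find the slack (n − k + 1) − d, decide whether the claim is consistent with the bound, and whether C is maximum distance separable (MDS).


Singleton RHS = n − k + 1 = 8, slack = 0, bound satisfied, MDS.

Singleton bound: d ≤ n − k + 1.
Here n = 12, k = 5, so n − k + 1 = 8.
Given d = 8, check d ≤ 8: YES.
Slack = (n − k + 1) − d = 0.
The code is MDS (slack = 0).
Description: the claimed parameters are [12, 5, 8]_16; such a code would be MDS (meets Singleton bound).


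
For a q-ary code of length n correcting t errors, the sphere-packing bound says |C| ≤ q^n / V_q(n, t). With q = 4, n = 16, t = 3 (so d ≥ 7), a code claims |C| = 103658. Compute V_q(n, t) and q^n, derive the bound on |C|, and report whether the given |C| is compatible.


V_q(n, t) = 16249, q^n = 4294967296, Hamming bound = 264321, |C| = 103658 ≤ bound (satisfied).

Step 1: Compute V_q(n, t) = Σ_{j=0}^3 C(n, j) (q−1)^j.
  j = 0: C(16,0)·(3)^0 = 1·1 = 1.
  j = 1: C(16,1)·(3)^1 = 16·3 = 48.
  j = 2: C(16,2)·(3)^2 = 120·9 = 1080.
  j = 3: C(16,3)·(3)^3 = 560·27 = 15120.
  V_q(n, t) = 1 + 48 + 1080 + 15120 = 16249.
Step 2: q^n = 4^16 = 4294967296.
Step 3: Hamming bound ⌊q^n / V_q(n,t)⌋ = ⌊4294967296/16249⌋ = 264321.
Step 4: Compare |C| = 103658 to 264321: satisfied.
The claimed |C| lies below the Hamming bound.


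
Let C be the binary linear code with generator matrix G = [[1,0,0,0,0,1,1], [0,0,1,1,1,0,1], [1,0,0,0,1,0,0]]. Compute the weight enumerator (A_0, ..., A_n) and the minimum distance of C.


Weight distribution: A_0 = 1, A_2 = 1, A_3 = 3, A_4 = 2, A_5 = 1. Minimum distance d = 2.

Enumerate all 2^3 = 8 messages m ∈ F_2^3.
For each, compute codeword c = mG in F_2^7, then tally its weight.
  m = 000 → c = 0000000, weight = 0.
  m = 100 → c = 1000011, weight = 3.
  m = 010 → c = 0011101, weight = 4.
  m = 110 → c = 1011110, weight = 5.
  m = 001 → c = 1000100, weight = 2.
  m = 101 → c = 0000111, weight = 3.
  m = 011 → c = 1011001, weight = 4.
  m = 111 → c = 0011010, weight = 3.
Tally weights:
  weight 0: 1 codewords.
  weight 2: 1 codewords.
  weight 3: 3 codewords.
  weight 4: 2 codewords.
  weight 5: 1 codewords.
Minimum distance d = smallest w > 0 with A_w > 0 = 2.
Sanity: Σ A_w = 8 = 2^3 = 8 ✓.


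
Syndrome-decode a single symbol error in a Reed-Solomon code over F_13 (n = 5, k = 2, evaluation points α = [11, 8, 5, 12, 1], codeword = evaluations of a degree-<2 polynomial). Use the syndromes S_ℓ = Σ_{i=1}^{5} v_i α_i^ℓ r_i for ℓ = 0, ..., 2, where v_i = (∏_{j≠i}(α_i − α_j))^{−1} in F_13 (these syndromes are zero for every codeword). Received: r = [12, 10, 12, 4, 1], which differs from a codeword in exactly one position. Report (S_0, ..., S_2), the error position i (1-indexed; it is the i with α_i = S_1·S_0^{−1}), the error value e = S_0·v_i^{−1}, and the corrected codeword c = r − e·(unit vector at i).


S = (10, 11, 3), error at position 3, error magnitude e = 4, c = [12, 10, 8, 4, 1].

Step 1: column multipliers v_i = (∏_{j≠i}(α_i − α_j))^{−1} mod 13.
  i = 1 (α = 11): (11−8)(11−5)(11−12)(11−1) = 3·6·(−1)·10 = −180 ≡ 2, so v_1 = 2^{−1} = 7 (mod 13).
  i = 2 (α = 8): (8−11)(8−5)(8−12)(8−1) = (−3)·3·(−4)·7 = 252 ≡ 5, so v_2 = 5^{−1} = 8 (mod 13).
  i = 3 (α = 5): (5−11)(5−8)(5−12)(5−1) = (−6)·(−3)·(−7)·4 = −504 ≡ 3, so v_3 = 3^{−1} = 9 (mod 13).
  i = 4 (α = 12): (12−11)(12−8)(12−5)(12−1) = 1·4·7·11 = 308 ≡ 9, so v_4 = 9^{−1} = 3 (mod 13).
  i = 5 (α = 1): (1−11)(1−8)(1−5)(1−12) = (−10)·(−7)·(−4)·(−11) = 3080 ≡ 12, so v_5 = 12^{−1} = 12 (mod 13).
  v = [7, 8, 9, 3, 12].
Step 2: syndromes of r = [12, 10, 12, 4, 1] (all sums mod 13).
  S_0 = Σ v_i r_i = 7·12 + 8·10 + 9·12 + 3·4 + 12·1 = 296 ≡ 10.
  S_1 = Σ v_i α_i r_i = 7·11·12 + 8·8·10 + 9·5·12 + 3·12·4 + 12·1·1 = 2260 ≡ 11.
  α_i^2 mod 13 = [4, 12, 12, 1, 1].
  S_2 = Σ v_i α_i^2 r_i = 7·4·12 + 8·12·10 + 9·12·12 + 3·1·4 + 12·1·1 = 2616 ≡ 3.
  S = (10, 11, 3) ≠ 0, so r is not a codeword (an error is present).
Step 3: locate the error. For a single error e at position i, S_ℓ = v_i·e·α_i^ℓ, so α_err = S_1/S_0.
  S_0^{−1} = 10^{−1} = 4 (mod 13), so α_err = 11·4 = 44 ≡ 5 = α_3. Error position i = 3.
  Consistency check: S_2/S_1 = 3·6 = 18 ≡ 5 = α_err ✓ (single-error assumption holds).
Step 4: error magnitude e = S_0/v_3 = S_0·∏_{j≠3}(α_3 − α_j) = 10·3 = 30 ≡ 4 (mod 13).
Step 5: correct position 3: c_3 = r_3 − e = 12 − 4 ≡ 8 (mod 13). Hence c = [12, 10, 8, 4, 1].
  Check: interpolating c through the α_i gives m(x) = 9 + 5·x (degree < 2) with m(α_i) = c_i for every i, so c is indeed a codeword.


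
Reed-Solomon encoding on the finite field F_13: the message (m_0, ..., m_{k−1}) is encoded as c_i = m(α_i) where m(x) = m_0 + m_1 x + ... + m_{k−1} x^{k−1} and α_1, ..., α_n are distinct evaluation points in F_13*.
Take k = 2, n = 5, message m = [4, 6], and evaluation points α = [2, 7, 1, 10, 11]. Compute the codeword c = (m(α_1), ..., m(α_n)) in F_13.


c = [3, 7, 10, 12, 5]

Message polynomial: m(x) = 4 + 6·x (mod 13).
For each evaluation point α_i, compute m(α_i) mod 13:
  α_1 = 2: Horner steps 6 → 3, so m(2) = 3.
  α_2 = 7: Horner steps 6 → 7, so m(7) = 7.
  α_3 = 1: Horner steps 6 → 10, so m(1) = 10.
  α_4 = 10: Horner steps 6 → 12, so m(10) = 12.
  α_5 = 11: Horner steps 6 → 5, so m(11) = 5.
Codeword c = [3, 7, 10, 12, 5] ∈ F_13^5.


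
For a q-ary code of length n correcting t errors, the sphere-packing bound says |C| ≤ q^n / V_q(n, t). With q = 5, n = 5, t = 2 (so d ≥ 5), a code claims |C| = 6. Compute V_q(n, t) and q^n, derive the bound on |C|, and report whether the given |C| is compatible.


V_q(n, t) = 181, q^n = 3125, Hamming bound = 17, |C| = 6 ≤ bound (satisfied).

Step 1: Compute V_q(n, t) = Σ_{j=0}^2 C(n, j) (q−1)^j.
  j = 0: C(5,0)·(4)^0 = 1·1 = 1.
  j = 1: C(5,1)·(4)^1 = 5·4 = 20.
  j = 2: C(5,2)·(4)^2 = 10·16 = 160.
  V_q(n, t) = 1 + 20 + 160 = 181.
Step 2: q^n = 5^5 = 3125.
Step 3: Hamming bound ⌊q^n / V_q(n,t)⌋ = ⌊3125/181⌋ = 17.
Step 4: Compare |C| = 6 to 17: satisfied.
The claimed |C| lies below the Hamming bound.


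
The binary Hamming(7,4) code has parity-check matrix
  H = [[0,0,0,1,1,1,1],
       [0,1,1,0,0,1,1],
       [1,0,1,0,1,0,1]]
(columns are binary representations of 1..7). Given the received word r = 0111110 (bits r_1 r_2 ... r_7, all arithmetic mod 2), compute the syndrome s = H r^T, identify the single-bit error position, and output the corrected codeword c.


s = (1, 1, 0)^T, error position = 6, corrected codeword c = 0111100

Compute s = H r^T mod 2 one row at a time:
  s_1 = 1 + 1 + 1 + 0 = 3 ≡ 1 (mod 2).
  s_2 = 1 + 1 + 1 + 0 = 3 ≡ 1 (mod 2).
  s_3 = 0 + 1 + 1 + 0 = 2 ≡ 0 (mod 2).
s = (1, 1, 0)^T — this equals column 6 of H (binary 110), so error is at position 6.
Correct: flip bit 6 of r = 0111110 to get c = 0111100.


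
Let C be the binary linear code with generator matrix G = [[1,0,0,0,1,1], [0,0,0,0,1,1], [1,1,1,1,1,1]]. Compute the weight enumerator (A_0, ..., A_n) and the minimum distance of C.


Weight distribution: A_0 = 1, A_1 = 1, A_2 = 1, A_3 = 2, A_4 = 1, A_5 = 1, A_6 = 1. Minimum distance d = 1.

Enumerate all 2^3 = 8 messages m ∈ F_2^3.
For each, compute codeword c = mG in F_2^6, then tally its weight.
  m = 000 → c = 000000, weight = 0.
  m = 100 → c = 100011, weight = 3.
  m = 010 → c = 000011, weight = 2.
  m = 110 → c = 100000, weight = 1.
  m = 001 → c = 111111, weight = 6.
  m = 101 → c = 011100, weight = 3.
  m = 011 → c = 111100, weight = 4.
  m = 111 → c = 011111, weight = 5.
Tally weights:
  weight 0: 1 codewords.
  weight 1: 1 codewords.
  weight 2: 1 codewords.
  weight 3: 2 codewords.
  weight 4: 1 codewords.
  weight 5: 1 codewords.
  weight 6: 1 codewords.
Minimum distance d = smallest w > 0 with A_w > 0 = 1.
Sanity: Σ A_w = 8 = 2^3 = 8 ✓.


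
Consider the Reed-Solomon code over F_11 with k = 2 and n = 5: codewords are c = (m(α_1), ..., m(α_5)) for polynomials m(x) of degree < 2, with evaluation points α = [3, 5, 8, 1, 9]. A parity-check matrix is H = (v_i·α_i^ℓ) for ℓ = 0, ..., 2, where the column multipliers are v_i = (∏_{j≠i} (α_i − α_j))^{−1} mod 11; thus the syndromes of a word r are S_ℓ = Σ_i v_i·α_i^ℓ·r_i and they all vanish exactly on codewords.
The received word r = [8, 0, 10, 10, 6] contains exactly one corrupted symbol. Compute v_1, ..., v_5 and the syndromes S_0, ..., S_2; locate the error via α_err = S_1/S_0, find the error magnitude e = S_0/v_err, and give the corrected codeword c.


S = (2, 2, 2), error at position 4, error magnitude e = 5, c = [8, 0, 10, 5, 6].

Step 1: column multipliers v_i = (∏_{j≠i}(α_i − α_j))^{−1} mod 11.
  i = 1 (α = 3): (3−5)(3−8)(3−1)(3−9) = (−2)·(−5)·2·(−6) = −120 ≡ 1, so v_1 = 1^{−1} = 1 (mod 11).
  i = 2 (α = 5): (5−3)(5−8)(5−1)(5−9) = 2·(−3)·4·(−4) = 96 ≡ 8, so v_2 = 8^{−1} = 7 (mod 11).
  i = 3 (α = 8): (8−3)(8−5)(8−1)(8−9) = 5·3·7·(−1) = −105 ≡ 5, so v_3 = 5^{−1} = 9 (mod 11).
  i = 4 (α = 1): (1−3)(1−5)(1−8)(1−9) = (−2)·(−4)·(−7)·(−8) = 448 ≡ 8, so v_4 = 8^{−1} = 7 (mod 11).
  i = 5 (α = 9): (9−3)(9−5)(9−8)(9−1) = 6·4·1·8 = 192 ≡ 5, so v_5 = 5^{−1} = 9 (mod 11).
  v = [1, 7, 9, 7, 9].
Step 2: syndromes of r = [8, 0, 10, 10, 6] (all sums mod 11).
  S_0 = Σ v_i r_i = 1·8 + 7·0 + 9·10 + 7·10 + 9·6 = 222 ≡ 2.
  S_1 = Σ v_i α_i r_i = 1·3·8 + 7·5·0 + 9·8·10 + 7·1·10 + 9·9·6 = 1300 ≡ 2.
  α_i^2 mod 11 = [9, 3, 9, 1, 4].
  S_2 = Σ v_i α_i^2 r_i = 1·9·8 + 7·3·0 + 9·9·10 + 7·1·10 + 9·4·6 = 1168 ≡ 2.
  S = (2, 2, 2) ≠ 0, so r is not a codeword (an error is present).
Step 3: locate the error. For a single error e at position i, S_ℓ = v_i·e·α_i^ℓ, so α_err = S_1/S_0.
  S_0^{−1} = 2^{−1} = 6 (mod 11), so α_err = 2·6 = 12 ≡ 1 = α_4. Error position i = 4.
  Consistency check: S_2/S_1 = 2·6 = 12 ≡ 1 = α_err ✓ (single-error assumption holds).
Step 4: error magnitude e = S_0/v_4 = S_0·∏_{j≠4}(α_4 − α_j) = 2·8 = 16 ≡ 5 (mod 11).
Step 5: correct position 4: c_4 = r_4 − e = 10 − 5 ≡ 5 (mod 11). Hence c = [8, 0, 10, 5, 6].
  Check: interpolating c through the α_i gives m(x) = 9 + 7·x (degree < 2) with m(α_i) = c_i for every i, so c is indeed a codeword.


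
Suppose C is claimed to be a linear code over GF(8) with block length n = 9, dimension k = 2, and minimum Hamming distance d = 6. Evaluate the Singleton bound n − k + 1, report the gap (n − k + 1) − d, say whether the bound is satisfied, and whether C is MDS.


Singleton RHS = n − k + 1 = 8, slack = 2, bound satisfied, not MDS.

Singleton bound: d ≤ n − k + 1.
Here n = 9, k = 2, so n − k + 1 = 8.
Given d = 6, check d ≤ 8: YES.
Slack = (n − k + 1) − d = 2.
The code is NOT MDS (slack = 2 > 0).
Description: the claimed parameters are [9, 2, 6]_8; such a code would be non-MDS.


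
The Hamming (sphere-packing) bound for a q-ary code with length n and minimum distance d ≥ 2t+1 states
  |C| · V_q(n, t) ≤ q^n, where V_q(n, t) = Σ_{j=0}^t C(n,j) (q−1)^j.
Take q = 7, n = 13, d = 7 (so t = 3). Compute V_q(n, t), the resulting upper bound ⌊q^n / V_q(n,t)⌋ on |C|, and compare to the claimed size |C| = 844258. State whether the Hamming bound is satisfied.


V_q(n, t) = 64663, q^n = 96889010407, Hamming bound = 1498368, |C| = 844258 ≤ bound (satisfied).

Step 1: Compute V_q(n, t) = Σ_{j=0}^3 C(n, j) (q−1)^j.
  j = 0: C(13,0)·(6)^0 = 1·1 = 1.
  j = 1: C(13,1)·(6)^1 = 13·6 = 78.
  j = 2: C(13,2)·(6)^2 = 78·36 = 2808.
  j = 3: C(13,3)·(6)^3 = 286·216 = 61776.
  V_q(n, t) = 1 + 78 + 2808 + 61776 = 64663.
Step 2: q^n = 7^13 = 96889010407.
Step 3: Hamming bound ⌊q^n / V_q(n,t)⌋ = ⌊96889010407/64663⌋ = 1498368.
Step 4: Compare |C| = 844258 to 1498368: satisfied.
The claimed |C| lies below the Hamming bound.


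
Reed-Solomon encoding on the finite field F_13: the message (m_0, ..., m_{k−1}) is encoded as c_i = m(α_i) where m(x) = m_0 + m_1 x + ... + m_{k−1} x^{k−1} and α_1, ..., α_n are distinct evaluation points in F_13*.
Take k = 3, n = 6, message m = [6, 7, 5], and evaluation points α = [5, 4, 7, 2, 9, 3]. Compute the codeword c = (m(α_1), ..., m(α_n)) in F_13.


c = [10, 10, 1, 1, 6, 7]

Message polynomial: m(x) = 6 + 7·x + 5·x^2 (mod 13).
For each evaluation point α_i, compute m(α_i) mod 13:
  α_1 = 5: Horner steps 5 → 6 → 10, so m(5) = 10.
  α_2 = 4: Horner steps 5 → 1 → 10, so m(4) = 10.
  α_3 = 7: Horner steps 5 → 3 → 1, so m(7) = 1.
  α_4 = 2: Horner steps 5 → 4 → 1, so m(2) = 1.
  α_5 = 9: Horner steps 5 → 0 → 6, so m(9) = 6.
  α_6 = 3: Horner steps 5 → 9 → 7, so m(3) = 7.
Codeword c = [10, 10, 1, 1, 6, 7] ∈ F_13^6.


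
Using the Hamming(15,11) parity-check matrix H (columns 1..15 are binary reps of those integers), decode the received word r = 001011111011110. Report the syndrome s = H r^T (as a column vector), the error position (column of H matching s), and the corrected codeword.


s = (0, 0, 1, 0)^T, error position = 2, corrected codeword c = 011011111011110

Compute s = H r^T mod 2 one row at a time:
  s_1 = 1 + 1 + 0 + 1 + 1 + 1 + 1 + 0 = 6 ≡ 0 (mod 2).
  s_2 = 0 + 1 + 1 + 1 + 1 + 1 + 1 + 0 = 6 ≡ 0 (mod 2).
  s_3 = 0 + 1 + 1 + 1 + 0 + 1 + 1 + 0 = 5 ≡ 1 (mod 2).
  s_4 = 0 + 1 + 1 + 1 + 1 + 1 + 1 + 0 = 6 ≡ 0 (mod 2).
s = (0, 0, 1, 0)^T — this equals column 2 of H (binary 0010), so error is at position 2.
Correct: flip bit 2 of r = 001011111011110 to get c = 011011111011110.


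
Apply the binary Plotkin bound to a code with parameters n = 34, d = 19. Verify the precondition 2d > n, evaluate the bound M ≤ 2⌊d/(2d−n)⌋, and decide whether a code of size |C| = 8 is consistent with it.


Plotkin bound M ≤ 8; given |C| = 8 ≤ bound (satisfied).

Check applicability: 2d = 38, n = 34.
2d − n = 4 > 0, so Plotkin applies.
Compute d/(2d−n) = 19/4 ≈ 4.7500.
⌊d/(2d−n)⌋ = 4.
Plotkin bound: M ≤ 2·4 = 8.
Given |C| = 8, check: satisfied.
This |C| is at the Plotkin bound.


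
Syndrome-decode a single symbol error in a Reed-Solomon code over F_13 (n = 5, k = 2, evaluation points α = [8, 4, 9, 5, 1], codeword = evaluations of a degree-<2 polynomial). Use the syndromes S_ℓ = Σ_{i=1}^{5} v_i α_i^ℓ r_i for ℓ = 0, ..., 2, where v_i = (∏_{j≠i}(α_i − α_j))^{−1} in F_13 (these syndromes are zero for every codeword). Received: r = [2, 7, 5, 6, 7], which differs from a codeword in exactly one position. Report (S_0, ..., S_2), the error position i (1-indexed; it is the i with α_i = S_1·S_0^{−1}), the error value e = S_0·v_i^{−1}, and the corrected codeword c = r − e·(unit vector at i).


S = (6, 11, 5), error at position 2, error magnitude e = 4, c = [2, 3, 5, 6, 7].

Step 1: column multipliers v_i = (∏_{j≠i}(α_i − α_j))^{−1} mod 13.
  i = 1 (α = 8): (8−4)(8−9)(8−5)(8−1) = 4·(−1)·3·7 = −84 ≡ 7, so v_1 = 7^{−1} = 2 (mod 13).
  i = 2 (α = 4): (4−8)(4−9)(4−5)(4−1) = (−4)·(−5)·(−1)·3 = −60 ≡ 5, so v_2 = 5^{−1} = 8 (mod 13).
  i = 3 (α = 9): (9−8)(9−4)(9−5)(9−1) = 1·5·4·8 = 160 ≡ 4, so v_3 = 4^{−1} = 10 (mod 13).
  i = 4 (α = 5): (5−8)(5−4)(5−9)(5−1) = (−3)·1·(−4)·4 = 48 ≡ 9, so v_4 = 9^{−1} = 3 (mod 13).
  i = 5 (α = 1): (1−8)(1−4)(1−9)(1−5) = (−7)·(−3)·(−8)·(−4) = 672 ≡ 9, so v_5 = 9^{−1} = 3 (mod 13).
  v = [2, 8, 10, 3, 3].
Step 2: syndromes of r = [2, 7, 5, 6, 7] (all sums mod 13).
  S_0 = Σ v_i r_i = 2·2 + 8·7 + 10·5 + 3·6 + 3·7 = 149 ≡ 6.
  S_1 = Σ v_i α_i r_i = 2·8·2 + 8·4·7 + 10·9·5 + 3·5·6 + 3·1·7 = 817 ≡ 11.
  α_i^2 mod 13 = [12, 3, 3, 12, 1].
  S_2 = Σ v_i α_i^2 r_i = 2·12·2 + 8·3·7 + 10·3·5 + 3·12·6 + 3·1·7 = 603 ≡ 5.
  S = (6, 11, 5) ≠ 0, so r is not a codeword (an error is present).
Step 3: locate the error. For a single error e at position i, S_ℓ = v_i·e·α_i^ℓ, so α_err = S_1/S_0.
  S_0^{−1} = 6^{−1} = 11 (mod 13), so α_err = 11·11 = 121 ≡ 4 = α_2. Error position i = 2.
  Consistency check: S_2/S_1 = 5·6 = 30 ≡ 4 = α_err ✓ (single-error assumption holds).
Step 4: error magnitude e = S_0/v_2 = S_0·∏_{j≠2}(α_2 − α_j) = 6·5 = 30 ≡ 4 (mod 13).
Step 5: correct position 2: c_2 = r_2 − e = 7 − 4 ≡ 3 (mod 13). Hence c = [2, 3, 5, 6, 7].
  Check: interpolating c through the α_i gives m(x) = 4 + 3·x (degree < 2) with m(α_i) = c_i for every i, so c is indeed a codeword.


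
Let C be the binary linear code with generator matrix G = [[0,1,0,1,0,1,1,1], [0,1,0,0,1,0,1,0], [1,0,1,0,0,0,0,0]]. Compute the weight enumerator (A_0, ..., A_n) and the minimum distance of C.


Weight distribution: A_0 = 1, A_2 = 1, A_3 = 1, A_4 = 1, A_5 = 2, A_6 = 1, A_7 = 1. Minimum distance d = 2.

Enumerate all 2^3 = 8 messages m ∈ F_2^3.
For each, compute codeword c = mG in F_2^8, then tally its weight.
  m = 000 → c = 00000000, weight = 0.
  m = 100 → c = 01010111, weight = 5.
  m = 010 → c = 01001010, weight = 3.
  m = 110 → c = 00011101, weight = 4.
  m = 001 → c = 10100000, weight = 2.
  m = 101 → c = 11110111, weight = 7.
  m = 011 → c = 11101010, weight = 5.
  m = 111 → c = 10111101, weight = 6.
Tally weights:
  weight 0: 1 codewords.
  weight 2: 1 codewords.
  weight 3: 1 codewords.
  weight 4: 1 codewords.
  weight 5: 2 codewords.
  weight 6: 1 codewords.
  weight 7: 1 codewords.
Minimum distance d = smallest w > 0 with A_w > 0 = 2.
Sanity: Σ A_w = 8 = 2^3 = 8 ✓.


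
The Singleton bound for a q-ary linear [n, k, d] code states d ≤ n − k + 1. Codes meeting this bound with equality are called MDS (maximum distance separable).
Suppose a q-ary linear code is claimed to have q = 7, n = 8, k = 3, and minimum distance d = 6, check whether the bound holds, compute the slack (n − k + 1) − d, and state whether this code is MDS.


Singleton RHS = n − k + 1 = 6, slack = 0, bound satisfied, MDS.

Singleton bound: d ≤ n − k + 1.
Here n = 8, k = 3, so n − k + 1 = 6.
Given d = 6, check d ≤ 6: YES.
Slack = (n − k + 1) − d = 0.
The code is MDS (slack = 0).
Description: the claimed parameters are [8, 3, 6]_7; such a code would be MDS (meets Singleton bound).


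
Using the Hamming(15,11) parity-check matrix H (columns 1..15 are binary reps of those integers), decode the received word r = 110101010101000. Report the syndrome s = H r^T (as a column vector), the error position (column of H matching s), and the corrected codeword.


s = (1, 1, 1, 1)^T, error position = 15, corrected codeword c = 110101010101001

Compute s = H r^T mod 2 one row at a time:
  s_1 = 1 + 0 + 1 + 0 + 1 + 0 + 0 + 0 = 3 ≡ 1 (mod 2).
  s_2 = 1 + 0 + 1 + 0 + 1 + 0 + 0 + 0 = 3 ≡ 1 (mod 2).
  s_3 = 1 + 0 + 1 + 0 + 1 + 0 + 0 + 0 = 3 ≡ 1 (mod 2).
  s_4 = 1 + 0 + 0 + 0 + 0 + 0 + 0 + 0 = 1 ≡ 1 (mod 2).
s = (1, 1, 1, 1)^T — this equals column 15 of H (binary 1111), so error is at position 15.
Correct: flip bit 15 of r = 110101010101000 to get c = 110101010101001.


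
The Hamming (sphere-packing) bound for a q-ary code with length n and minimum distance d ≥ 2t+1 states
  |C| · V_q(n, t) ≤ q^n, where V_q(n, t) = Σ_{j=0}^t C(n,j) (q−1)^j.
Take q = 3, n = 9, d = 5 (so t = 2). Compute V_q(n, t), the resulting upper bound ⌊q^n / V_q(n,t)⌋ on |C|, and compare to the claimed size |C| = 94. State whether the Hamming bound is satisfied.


V_q(n, t) = 163, q^n = 19683, Hamming bound = 120, |C| = 94 ≤ bound (satisfied).

Step 1: Compute V_q(n, t) = Σ_{j=0}^2 C(n, j) (q−1)^j.
  j = 0: C(9,0)·(2)^0 = 1·1 = 1.
  j = 1: C(9,1)·(2)^1 = 9·2 = 18.
  j = 2: C(9,2)·(2)^2 = 36·4 = 144.
  V_q(n, t) = 1 + 18 + 144 = 163.
Step 2: q^n = 3^9 = 19683.
Step 3: Hamming bound ⌊q^n / V_q(n,t)⌋ = ⌊19683/163⌋ = 120.
Step 4: Compare |C| = 94 to 120: satisfied.
The claimed |C| lies below the Hamming bound.


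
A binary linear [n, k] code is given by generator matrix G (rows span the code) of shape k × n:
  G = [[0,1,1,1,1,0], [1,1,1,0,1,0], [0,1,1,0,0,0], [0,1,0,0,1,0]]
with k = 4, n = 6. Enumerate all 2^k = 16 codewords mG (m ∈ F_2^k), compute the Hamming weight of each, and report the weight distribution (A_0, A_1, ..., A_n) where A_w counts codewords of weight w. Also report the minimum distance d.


Weight distribution: A_0 = 1, A_2 = 10, A_4 = 5. Minimum distance d = 2.

Enumerate all 2^4 = 16 messages m ∈ F_2^4.
For each, compute codeword c = mG in F_2^6, then tally its weight.
  m = 0000 → c = 000000, weight = 0.
  m = 1000 → c = 011110, weight = 4.
  m = 0100 → c = 111010, weight = 4.
  m = 1100 → c = 100100, weight = 2.
  m = 0010 → c = 011000, weight = 2.
  m = 1010 → c = 000110, weight = 2.
  m = 0110 → c = 100010, weight = 2.
  m = 1110 → c = 111100, weight = 4.
  m = 0001 → c = 010010, weight = 2.
  m = 1001 → c = 001100, weight = 2.
  m = 0101 → c = 101000, weight = 2.
  m = 1101 → c = 110110, weight = 4.
  m = 0011 → c = 001010, weight = 2.
  m = 1011 → c = 010100, weight = 2.
  m = 0111 → c = 110000, weight = 2.
  m = 1111 → c = 101110, weight = 4.
Tally weights:
  weight 0: 1 codewords.
  weight 2: 10 codewords.
  weight 4: 5 codewords.
Minimum distance d = smallest w > 0 with A_w > 0 = 2.
Sanity: Σ A_w = 16 = 2^4 = 16 ✓.


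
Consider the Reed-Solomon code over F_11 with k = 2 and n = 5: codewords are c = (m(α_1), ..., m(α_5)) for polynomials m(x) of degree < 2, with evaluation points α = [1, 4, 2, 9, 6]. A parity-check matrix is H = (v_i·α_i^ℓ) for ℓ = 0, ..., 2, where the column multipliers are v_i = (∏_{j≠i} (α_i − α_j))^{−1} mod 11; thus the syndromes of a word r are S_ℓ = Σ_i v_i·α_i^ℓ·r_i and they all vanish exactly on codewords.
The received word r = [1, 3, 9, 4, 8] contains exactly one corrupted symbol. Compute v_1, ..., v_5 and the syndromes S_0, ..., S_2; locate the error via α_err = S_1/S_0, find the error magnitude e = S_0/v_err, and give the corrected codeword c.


S = (4, 3, 5), error at position 4, error magnitude e = 5, c = [1, 3, 9, 10, 8].

Step 1: column multipliers v_i = (∏_{j≠i}(α_i − α_j))^{−1} mod 11.
  i = 1 (α = 1): (1−4)(1−2)(1−9)(1−6) = (−3)·(−1)·(−8)·(−5) = 120 ≡ 10, so v_1 = 10^{−1} = 10 (mod 11).
  i = 2 (α = 4): (4−1)(4−2)(4−9)(4−6) = 3·2·(−5)·(−2) = 60 ≡ 5, so v_2 = 5^{−1} = 9 (mod 11).
  i = 3 (α = 2): (2−1)(2−4)(2−9)(2−6) = 1·(−2)·(−7)·(−4) = −56 ≡ 10, so v_3 = 10^{−1} = 10 (mod 11).
  i = 4 (α = 9): (9−1)(9−4)(9−2)(9−6) = 8·5·7·3 = 840 ≡ 4, so v_4 = 4^{−1} = 3 (mod 11).
  i = 5 (α = 6): (6−1)(6−4)(6−2)(6−9) = 5·2·4·(−3) = −120 ≡ 1, so v_5 = 1^{−1} = 1 (mod 11).
  v = [10, 9, 10, 3, 1].
Step 2: syndromes of r = [1, 3, 9, 4, 8] (all sums mod 11).
  S_0 = Σ v_i r_i = 10·1 + 9·3 + 10·9 + 3·4 + 1·8 = 147 ≡ 4.
  S_1 = Σ v_i α_i r_i = 10·1·1 + 9·4·3 + 10·2·9 + 3·9·4 + 1·6·8 = 454 ≡ 3.
  α_i^2 mod 11 = [1, 5, 4, 4, 3].
  S_2 = Σ v_i α_i^2 r_i = 10·1·1 + 9·5·3 + 10·4·9 + 3·4·4 + 1·3·8 = 577 ≡ 5.
  S = (4, 3, 5) ≠ 0, so r is not a codeword (an error is present).
Step 3: locate the error. For a single error e at position i, S_ℓ = v_i·e·α_i^ℓ, so α_err = S_1/S_0.
  S_0^{−1} = 4^{−1} = 3 (mod 11), so α_err = 3·3 = 9 ≡ 9 = α_4. Error position i = 4.
  Consistency check: S_2/S_1 = 5·4 = 20 ≡ 9 = α_err ✓ (single-error assumption holds).
Step 4: error magnitude e = S_0/v_4 = S_0·∏_{j≠4}(α_4 − α_j) = 4·4 = 16 ≡ 5 (mod 11).
Step 5: correct position 4: c_4 = r_4 − e = 4 − 5 ≡ 10 (mod 11). Hence c = [1, 3, 9, 10, 8].
  Check: interpolating c through the α_i gives m(x) = 4 + 8·x (degree < 2) with m(α_i) = c_i for every i, so c is indeed a codeword.


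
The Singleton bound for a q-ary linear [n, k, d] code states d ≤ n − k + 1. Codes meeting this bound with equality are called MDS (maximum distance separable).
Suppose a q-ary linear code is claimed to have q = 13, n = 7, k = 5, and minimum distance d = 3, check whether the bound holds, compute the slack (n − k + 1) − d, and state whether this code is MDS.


Singleton RHS = n − k + 1 = 3, slack = 0, bound satisfied, MDS.

Singleton bound: d ≤ n − k + 1.
Here n = 7, k = 5, so n − k + 1 = 3.
Given d = 3, check d ≤ 3: YES.
Slack = (n − k + 1) − d = 0.
The code is MDS (slack = 0).
Description: the claimed parameters are [7, 5, 3]_13; such a code would be MDS (meets Singleton bound).


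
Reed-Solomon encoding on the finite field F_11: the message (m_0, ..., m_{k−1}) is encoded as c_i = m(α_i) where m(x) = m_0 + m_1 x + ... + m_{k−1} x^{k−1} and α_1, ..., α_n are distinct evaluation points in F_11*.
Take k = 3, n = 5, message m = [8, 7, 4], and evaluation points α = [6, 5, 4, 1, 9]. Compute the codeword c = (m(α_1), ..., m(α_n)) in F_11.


c = [7, 0, 1, 8, 10]

Message polynomial: m(x) = 8 + 7·x + 4·x^2 (mod 11).
For each evaluation point α_i, compute m(α_i) mod 11:
  α_1 = 6: Horner steps 4 → 9 → 7, so m(6) = 7.
  α_2 = 5: Horner steps 4 → 5 → 0, so m(5) = 0.
  α_3 = 4: Horner steps 4 → 1 → 1, so m(4) = 1.
  α_4 = 1: Horner steps 4 → 0 → 8, so m(1) = 8.
  α_5 = 9: Horner steps 4 → 10 → 10, so m(9) = 10.
Codeword c = [7, 0, 1, 8, 10] ∈ F_11^5.


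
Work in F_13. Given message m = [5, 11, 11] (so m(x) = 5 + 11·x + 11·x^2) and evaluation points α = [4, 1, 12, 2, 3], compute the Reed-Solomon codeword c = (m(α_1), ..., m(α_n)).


c = [4, 1, 5, 6, 7]

Message polynomial: m(x) = 5 + 11·x + 11·x^2 (mod 13).
For each evaluation point α_i, compute m(α_i) mod 13:
  α_1 = 4: Horner steps 11 → 3 → 4, so m(4) = 4.
  α_2 = 1: Horner steps 11 → 9 → 1, so m(1) = 1.
  α_3 = 12: Horner steps 11 → 0 → 5, so m(12) = 5.
  α_4 = 2: Horner steps 11 → 7 → 6, so m(2) = 6.
  α_5 = 3: Horner steps 11 → 5 → 7, so m(3) = 7.
Codeword c = [4, 1, 5, 6, 7] ∈ F_13^5.


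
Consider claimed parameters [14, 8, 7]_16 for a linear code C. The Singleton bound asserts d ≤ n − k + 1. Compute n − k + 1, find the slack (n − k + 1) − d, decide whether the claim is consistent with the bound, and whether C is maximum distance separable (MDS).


Singleton RHS = n − k + 1 = 7, slack = 0, bound satisfied, MDS.

Singleton bound: d ≤ n − k + 1.
Here n = 14, k = 8, so n − k + 1 = 7.
Given d = 7, check d ≤ 7: YES.
Slack = (n − k + 1) − d = 0.
The code is MDS (slack = 0).
Description: the claimed parameters are [14, 8, 7]_16; such a code would be MDS (meets Singleton bound).


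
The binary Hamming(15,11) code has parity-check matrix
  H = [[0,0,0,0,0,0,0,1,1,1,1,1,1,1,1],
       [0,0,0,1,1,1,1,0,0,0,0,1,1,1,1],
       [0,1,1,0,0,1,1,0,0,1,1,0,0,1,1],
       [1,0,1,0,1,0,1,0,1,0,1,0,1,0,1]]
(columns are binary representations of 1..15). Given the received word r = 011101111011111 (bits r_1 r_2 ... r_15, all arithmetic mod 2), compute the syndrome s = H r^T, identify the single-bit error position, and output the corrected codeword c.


s = (1, 1, 1, 0)^T, error position = 14, corrected codeword c = 011101111011101

Compute s = H r^T mod 2 one row at a time:
  s_1 = 1 + 1 + 0 + 1 + 1 + 1 + 1 + 1 = 7 ≡ 1 (mod 2).
  s_2 = 1 + 0 + 1 + 1 + 1 + 1 + 1 + 1 = 7 ≡ 1 (mod 2).
  s_3 = 1 + 1 + 1 + 1 + 0 + 1 + 1 + 1 = 7 ≡ 1 (mod 2).
  s_4 = 0 + 1 + 0 + 1 + 1 + 1 + 1 + 1 = 6 ≡ 0 (mod 2).
s = (1, 1, 1, 0)^T — this equals column 14 of H (binary 1110), so error is at position 14.
Correct: flip bit 14 of r = 011101111011111 to get c = 011101111011101.


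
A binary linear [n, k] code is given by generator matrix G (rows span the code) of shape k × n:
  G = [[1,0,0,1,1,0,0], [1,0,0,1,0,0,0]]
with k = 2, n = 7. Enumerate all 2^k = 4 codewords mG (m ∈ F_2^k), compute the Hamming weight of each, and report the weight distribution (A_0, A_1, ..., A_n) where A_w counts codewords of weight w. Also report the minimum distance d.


Weight distribution: A_0 = 1, A_1 = 1, A_2 = 1, A_3 = 1. Minimum distance d = 1.

Enumerate all 2^2 = 4 messages m ∈ F_2^2.
For each, compute codeword c = mG in F_2^7, then tally its weight.
  m = 00 → c = 0000000, weight = 0.
  m = 10 → c = 1001100, weight = 3.
  m = 01 → c = 1001000, weight = 2.
  m = 11 → c = 0000100, weight = 1.
Tally weights:
  weight 0: 1 codewords.
  weight 1: 1 codewords.
  weight 2: 1 codewords.
  weight 3: 1 codewords.
Minimum distance d = smallest w > 0 with A_w > 0 = 1.
Sanity: Σ A_w = 4 = 2^2 = 4 ✓.


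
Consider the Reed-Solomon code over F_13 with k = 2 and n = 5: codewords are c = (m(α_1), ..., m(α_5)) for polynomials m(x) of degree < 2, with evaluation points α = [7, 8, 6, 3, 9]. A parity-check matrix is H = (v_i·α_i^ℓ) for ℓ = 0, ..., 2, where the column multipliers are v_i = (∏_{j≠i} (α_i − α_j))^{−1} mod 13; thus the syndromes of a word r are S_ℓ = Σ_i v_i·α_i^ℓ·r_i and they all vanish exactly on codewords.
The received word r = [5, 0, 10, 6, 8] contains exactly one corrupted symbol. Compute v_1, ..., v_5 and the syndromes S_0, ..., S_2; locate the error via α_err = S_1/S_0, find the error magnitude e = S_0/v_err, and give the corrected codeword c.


S = (8, 11, 7), error at position 4, error magnitude e = 7, c = [5, 0, 10, 12, 8].

Step 1: column multipliers v_i = (∏_{j≠i}(α_i − α_j))^{−1} mod 13.
  i = 1 (α = 7): (7−8)(7−6)(7−3)(7−9) = (−1)·1·4·(−2) = 8 ≡ 8, so v_1 = 8^{−1} = 5 (mod 13).
  i = 2 (α = 8): (8−7)(8−6)(8−3)(8−9) = 1·2·5·(−1) = −10 ≡ 3, so v_2 = 3^{−1} = 9 (mod 13).
  i = 3 (α = 6): (6−7)(6−8)(6−3)(6−9) = (−1)·(−2)·3·(−3) = −18 ≡ 8, so v_3 = 8^{−1} = 5 (mod 13).
  i = 4 (α = 3): (3−7)(3−8)(3−6)(3−9) = (−4)·(−5)·(−3)·(−6) = 360 ≡ 9, so v_4 = 9^{−1} = 3 (mod 13).
  i = 5 (α = 9): (9−7)(9−8)(9−6)(9−3) = 2·1·3·6 = 36 ≡ 10, so v_5 = 10^{−1} = 4 (mod 13).
  v = [5, 9, 5, 3, 4].
Step 2: syndromes of r = [5, 0, 10, 6, 8] (all sums mod 13).
  S_0 = Σ v_i r_i = 5·5 + 9·0 + 5·10 + 3·6 + 4·8 = 125 ≡ 8.
  S_1 = Σ v_i α_i r_i = 5·7·5 + 9·8·0 + 5·6·10 + 3·3·6 + 4·9·8 = 817 ≡ 11.
  α_i^2 mod 13 = [10, 12, 10, 9, 3].
  S_2 = Σ v_i α_i^2 r_i = 5·10·5 + 9·12·0 + 5·10·10 + 3·9·6 + 4·3·8 = 1008 ≡ 7.
  S = (8, 11, 7) ≠ 0, so r is not a codeword (an error is present).
Step 3: locate the error. For a single error e at position i, S_ℓ = v_i·e·α_i^ℓ, so α_err = S_1/S_0.
  S_0^{−1} = 8^{−1} = 5 (mod 13), so α_err = 11·5 = 55 ≡ 3 = α_4. Error position i = 4.
  Consistency check: S_2/S_1 = 7·6 = 42 ≡ 3 = α_err ✓ (single-error assumption holds).
Step 4: error magnitude e = S_0/v_4 = S_0·∏_{j≠4}(α_4 − α_j) = 8·9 = 72 ≡ 7 (mod 13).
Step 5: correct position 4: c_4 = r_4 − e = 6 − 7 ≡ 12 (mod 13). Hence c = [5, 0, 10, 12, 8].
  Check: interpolating c through the α_i gives m(x) = 1 + 8·x (degree < 2) with m(α_i) = c_i for every i, so c is indeed a codeword.


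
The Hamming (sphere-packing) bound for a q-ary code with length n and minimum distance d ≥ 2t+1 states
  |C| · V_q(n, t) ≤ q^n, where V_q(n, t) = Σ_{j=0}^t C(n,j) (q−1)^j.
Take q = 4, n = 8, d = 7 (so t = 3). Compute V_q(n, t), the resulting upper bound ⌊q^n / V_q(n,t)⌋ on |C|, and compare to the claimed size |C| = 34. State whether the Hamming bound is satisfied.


V_q(n, t) = 1789, q^n = 65536, Hamming bound = 36, |C| = 34 ≤ bound (satisfied).

Step 1: Compute V_q(n, t) = Σ_{j=0}^3 C(n, j) (q−1)^j.
  j = 0: C(8,0)·(3)^0 = 1·1 = 1.
  j = 1: C(8,1)·(3)^1 = 8·3 = 24.
  j = 2: C(8,2)·(3)^2 = 28·9 = 252.
  j = 3: C(8,3)·(3)^3 = 56·27 = 1512.
  V_q(n, t) = 1 + 24 + 252 + 1512 = 1789.
Step 2: q^n = 4^8 = 65536.
Step 3: Hamming bound ⌊q^n / V_q(n,t)⌋ = ⌊65536/1789⌋ = 36.
Step 4: Compare |C| = 34 to 36: satisfied.
The claimed |C| lies below the Hamming bound.


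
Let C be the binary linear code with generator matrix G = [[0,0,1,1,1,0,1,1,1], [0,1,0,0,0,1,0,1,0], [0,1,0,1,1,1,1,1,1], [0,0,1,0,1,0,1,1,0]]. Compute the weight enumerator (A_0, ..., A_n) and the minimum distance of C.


Weight distribution: A_0 = 1, A_2 = 3, A_3 = 2, A_4 = 3, A_5 = 4, A_6 = 1, A_7 = 2. Minimum distance d = 2.

Enumerate all 2^4 = 16 messages m ∈ F_2^4.
For each, compute codeword c = mG in F_2^9, then tally its weight.
  m = 0000 → c = 000000000, weight = 0.
  m = 1000 → c = 001110111, weight = 6.
  m = 0100 → c = 010001010, weight = 3.
  m = 1100 → c = 011111101, weight = 7.
  m = 0010 → c = 010111111, weight = 7.
  m = 1010 → c = 011001000, weight = 3.
  m = 0110 → c = 000110101, weight = 4.
  m = 1110 → c = 001000010, weight = 2.
  m = 0001 → c = 001010110, weight = 4.
  m = 1001 → c = 000100001, weight = 2.
  m = 0101 → c = 011011100, weight = 5.
  m = 1101 → c = 010101011, weight = 5.
  m = 0011 → c = 011101001, weight = 5.
  m = 1011 → c = 010011110, weight = 5.
  m = 0111 → c = 001100011, weight = 4.
  m = 1111 → c = 000010100, weight = 2.
Tally weights:
  weight 0: 1 codewords.
  weight 2: 3 codewords.
  weight 3: 2 codewords.
  weight 4: 3 codewords.
  weight 5: 4 codewords.
  weight 6: 1 codewords.
  weight 7: 2 codewords.
Minimum distance d = smallest w > 0 with A_w > 0 = 2.
Sanity: Σ A_w = 16 = 2^4 = 16 ✓.


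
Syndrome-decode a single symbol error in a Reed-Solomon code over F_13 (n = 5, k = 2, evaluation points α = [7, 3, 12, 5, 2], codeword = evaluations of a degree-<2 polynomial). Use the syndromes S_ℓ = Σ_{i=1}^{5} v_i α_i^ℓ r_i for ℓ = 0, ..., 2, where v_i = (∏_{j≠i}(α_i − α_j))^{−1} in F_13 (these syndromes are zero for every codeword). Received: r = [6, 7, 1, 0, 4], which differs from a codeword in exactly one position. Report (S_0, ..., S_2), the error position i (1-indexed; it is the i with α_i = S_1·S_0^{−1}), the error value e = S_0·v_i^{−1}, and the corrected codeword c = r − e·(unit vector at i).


S = (8, 5, 8), error at position 3, error magnitude e = 6, c = [6, 7, 8, 0, 4].

Step 1: column multipliers v_i = (∏_{j≠i}(α_i − α_j))^{−1} mod 13.
  i = 1 (α = 7): (7−3)(7−12)(7−5)(7−2) = 4·(−5)·2·5 = −200 ≡ 8, so v_1 = 8^{−1} = 5 (mod 13).
  i = 2 (α = 3): (3−7)(3−12)(3−5)(3−2) = (−4)·(−9)·(−2)·1 = −72 ≡ 6, so v_2 = 6^{−1} = 11 (mod 13).
  i = 3 (α = 12): (12−7)(12−3)(12−5)(12−2) = 5·9·7·10 = 3150 ≡ 4, so v_3 = 4^{−1} = 10 (mod 13).
  i = 4 (α = 5): (5−7)(5−3)(5−12)(5−2) = (−2)·2·(−7)·3 = 84 ≡ 6, so v_4 = 6^{−1} = 11 (mod 13).
  i = 5 (α = 2): (2−7)(2−3)(2−12)(2−5) = (−5)·(−1)·(−10)·(−3) = 150 ≡ 7, so v_5 = 7^{−1} = 2 (mod 13).
  v = [5, 11, 10, 11, 2].
Step 2: syndromes of r = [6, 7, 1, 0, 4] (all sums mod 13).
  S_0 = Σ v_i r_i = 5·6 + 11·7 + 10·1 + 11·0 + 2·4 = 125 ≡ 8.
  S_1 = Σ v_i α_i r_i = 5·7·6 + 11·3·7 + 10·12·1 + 11·5·0 + 2·2·4 = 577 ≡ 5.
  α_i^2 mod 13 = [10, 9, 1, 12, 4].
  S_2 = Σ v_i α_i^2 r_i = 5·10·6 + 11·9·7 + 10·1·1 + 11·12·0 + 2·4·4 = 1035 ≡ 8.
  S = (8, 5, 8) ≠ 0, so r is not a codeword (an error is present).
Step 3: locate the error. For a single error e at position i, S_ℓ = v_i·e·α_i^ℓ, so α_err = S_1/S_0.
  S_0^{−1} = 8^{−1} = 5 (mod 13), so α_err = 5·5 = 25 ≡ 12 = α_3. Error position i = 3.
  Consistency check: S_2/S_1 = 8·8 = 64 ≡ 12 = α_err ✓ (single-error assumption holds).
Step 4: error magnitude e = S_0/v_3 = S_0·∏_{j≠3}(α_3 − α_j) = 8·4 = 32 ≡ 6 (mod 13).
Step 5: correct position 3: c_3 = r_3 − e = 1 − 6 ≡ 8 (mod 13). Hence c = [6, 7, 8, 0, 4].
  Check: interpolating c through the α_i gives m(x) = 11 + 3·x (degree < 2) with m(α_i) = c_i for every i, so c is indeed a codeword.


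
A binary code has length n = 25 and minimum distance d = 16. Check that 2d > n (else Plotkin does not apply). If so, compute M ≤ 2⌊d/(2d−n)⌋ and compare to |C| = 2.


Plotkin bound M ≤ 4; given |C| = 2 ≤ bound (satisfied).

Check applicability: 2d = 32, n = 25.
2d − n = 7 > 0, so Plotkin applies.
Compute d/(2d−n) = 16/7 ≈ 2.2857.
⌊d/(2d−n)⌋ = 2.
Plotkin bound: M ≤ 2·2 = 4.
Given |C| = 2, check: satisfied.
This |C| is below the Plotkin bound.


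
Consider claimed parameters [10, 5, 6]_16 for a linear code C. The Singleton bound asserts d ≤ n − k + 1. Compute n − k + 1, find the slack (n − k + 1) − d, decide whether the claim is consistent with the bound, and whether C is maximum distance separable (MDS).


Singleton RHS = n − k + 1 = 6, slack = 0, bound satisfied, MDS.

Singleton bound: d ≤ n − k + 1.
Here n = 10, k = 5, so n − k + 1 = 6.
Given d = 6, check d ≤ 6: YES.
Slack = (n − k + 1) − d = 0.
The code is MDS (slack = 0).
Description: the claimed parameters are [10, 5, 6]_16; such a code would be MDS (meets Singleton bound).


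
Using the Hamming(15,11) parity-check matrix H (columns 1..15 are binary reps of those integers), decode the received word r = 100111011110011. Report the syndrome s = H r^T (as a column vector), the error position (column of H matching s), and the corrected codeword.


s = (0, 1, 1, 1)^T, error position = 7, corrected codeword c = 100111111110011

Compute s = H r^T mod 2 one row at a time:
  s_1 = 1 + 1 + 1 + 1 + 0 + 0 + 1 + 1 = 6 ≡ 0 (mod 2).
  s_2 = 1 + 1 + 1 + 0 + 0 + 0 + 1 + 1 = 5 ≡ 1 (mod 2).
  s_3 = 0 + 0 + 1 + 0 + 1 + 1 + 1 + 1 = 5 ≡ 1 (mod 2).
  s_4 = 1 + 0 + 1 + 0 + 1 + 1 + 0 + 1 = 5 ≡ 1 (mod 2).
s = (0, 1, 1, 1)^T — this equals column 7 of H (binary 0111), so error is at position 7.
Correct: flip bit 7 of r = 100111011110011 to get c = 100111111110011.
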